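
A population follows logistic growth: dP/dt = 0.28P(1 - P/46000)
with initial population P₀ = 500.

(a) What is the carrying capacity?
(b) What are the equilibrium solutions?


Logistic ODE dP/dt = 0.28P(1 - P/46000) has equilibria where dP/dt = 0, i.e. P = 0 or P = 46000.
The coefficient (1 - P/K) = 0 when P = K, identifying K = 46000 as the carrying capacity.
(a) K = 46000; (b) equilibria P = 0 and P = 46000.


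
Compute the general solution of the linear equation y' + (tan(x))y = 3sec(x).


P(x) = tan(x) ⇒ μ = e^(∫tan(x)dx) = sec(x).
(sec(x) y)' = 3sec²(x) ⇒ sec(x) y = 3tan(x) + C.
Multiply by cos(x): y = 3sin(x) + C·cos(x).


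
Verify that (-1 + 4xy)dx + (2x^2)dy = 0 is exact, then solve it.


Check exactness: ∂M/∂y = 4x and ∂N/∂x = 4x; equal, so the equation is exact.
Integrate M with respect to x (treating y as constant): ∫M dx = -x + 2x^2y + h(y).
Differentiate w.r.t. y and set equal to N: all terms match, so h'(y) = 0 and h is a constant absorbed into C.
General solution: -x + 2x^2y = C.


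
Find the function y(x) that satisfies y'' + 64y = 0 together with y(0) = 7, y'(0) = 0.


Characteristic roots of r² + 64 = 0 are ±8i, so y = C₁cos(8x) + C₂sin(8x).
Apply y(0) = 7: C₁ = 7. Differentiate and apply y'(0) = 0: 8·C₂ = 0, so C₂ = 0.
Particular solution: y = 7cos(8x).


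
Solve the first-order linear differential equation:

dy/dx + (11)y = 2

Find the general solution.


P(x) = 11, Q(x) = 2; integrating factor μ = e^(11x).
(μ y)' = 2e^(11x) ⇒ μ y = (2/11)e^(11x) + C.
Divide by μ: y = 2/11 + Ce^(-11x).


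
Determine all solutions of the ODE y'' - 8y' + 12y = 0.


Characteristic equation: r² - 8r + 12 = 0.
Factor: (r - 2)(r - 6) = 0 ⇒ r = 2, 6 (distinct real).
General solution: y = C₁e^(2x) + C₂e^(6x).


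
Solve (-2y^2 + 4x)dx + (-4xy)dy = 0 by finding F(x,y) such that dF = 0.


Check exactness: ∂M/∂y = -4y and ∂N/∂x = -4y; equal, so the equation is exact.
Integrate M with respect to x (treating y as constant): ∫M dx = -2xy^2 + 2x^2 + h(y).
Differentiate w.r.t. y and set equal to N: all terms match, so h'(y) = 0 and h is a constant absorbed into C.
General solution: -2xy^2 + 2x^2 = C.


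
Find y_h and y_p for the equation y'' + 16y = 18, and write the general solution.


Homogeneous part: r² + 16 = 0 ⇒ r = ±4i, so y_h = C₁cos(4x) + C₂sin(4x).
Try constant y_p = A; plug in: 16A = 18 ⇒ A = 9/8.
General solution: y = C₁cos(4x) + C₂sin(4x) + 9/8.


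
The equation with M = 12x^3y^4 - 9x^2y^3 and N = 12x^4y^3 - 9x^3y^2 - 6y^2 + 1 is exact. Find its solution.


Check exactness: ∂M/∂y = 48x^3y^3 - 27x^2y^2 and ∂N/∂x = 48x^3y^3 - 27x^2y^2; equal, so the equation is exact.
Integrate M with respect to x (treating y as constant): ∫M dx = 3x^4y^4 - 3x^3y^3 + h(y).
Differentiate w.r.t. y and set equal to N: the x-dependent terms already match, leaving h'(y) = -6y^2 + 1. Integrate: h(y) = -2y^3 + y.
So F(x,y) = 3x^4y^4 - 3x^3y^3 - 2y^3 + y.
General solution: 3x^4y^4 - 3x^3y^3 - 2y^3 + y = C.


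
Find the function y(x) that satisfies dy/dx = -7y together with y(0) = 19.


General solution of y' = -7y is y = Ce^(-7x).
Apply y(0) = 19: C = 19.
Particular solution: y = 19e^(-7x).


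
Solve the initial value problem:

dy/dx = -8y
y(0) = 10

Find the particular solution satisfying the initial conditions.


General solution of y' = -8y is y = Ce^(-8x).
Apply y(0) = 10: C = 10.
Particular solution: y = 10e^(-8x).


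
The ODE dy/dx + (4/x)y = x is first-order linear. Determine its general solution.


P(x) = 4/x ⇒ μ = x^4.
(x^4 y)' = x^5 ⇒ x^4 y = x^6/(6) + C.
Solve for y: y = (1/6)x^2 + C/x^4.


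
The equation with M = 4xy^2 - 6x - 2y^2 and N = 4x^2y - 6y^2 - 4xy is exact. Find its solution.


Check exactness: ∂M/∂y = 8xy - 4y and ∂N/∂x = 8xy - 4y; equal, so the equation is exact.
Integrate M with respect to x (treating y as constant): ∫M dx = 2x^2y^2 - 3x^2 - 2xy^2 + h(y).
Differentiate w.r.t. y and set equal to N: the x-dependent terms already match, leaving h'(y) = -6y^2. Integrate: h(y) = -2y^3.
So F(x,y) = 2x^2y^2 - 2y^3 - 3x^2 - 2xy^2.
General solution: 2x^2y^2 - 2y^3 - 3x^2 - 2xy^2 = C.


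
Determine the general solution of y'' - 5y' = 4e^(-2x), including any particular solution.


Characteristic roots of r² - 5r = 0 are 5, 0.
y_h = C₁e^(5x) + C₂.
Forcing exponent -2 is not a characteristic root; try y_p = Ae^(-2x).
Substitute: A·(4 + (-5)·-2 + (0)) = A·14 = 4, so A = 2/7.
General solution: y = C₁e^(5x) + C₂ + (2/7)e^(-2x).


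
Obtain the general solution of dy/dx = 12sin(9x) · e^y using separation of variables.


Separate: e^(-y) dy = 12sin(9x) dx.
Integrate: -e^(-y) = -(4/3)cos(9x) + C₀.
Rearrange: e^(-y) = (4/3)cos(9x) + C.


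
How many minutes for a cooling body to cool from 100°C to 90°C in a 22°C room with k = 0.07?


From T(t) = T_a + (T₀ - T_a)e^(-kt), set T(t) = 90:
(90 - 22) / (100 - 22) = e^(-0.07t), so t = -ln(0.872)/0.07 ≈ 2.0 minutes.


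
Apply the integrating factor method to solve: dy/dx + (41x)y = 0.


P(x) = 41x ⇒ μ = e^((41/2)x²).
Q(x) = 0 so μ y is constant: y = Ce^(-(41/2)x²).


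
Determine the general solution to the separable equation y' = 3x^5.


Integrate both sides with respect to x: y = ∫ 3x^5 dx = (1/2)x^6 + C.


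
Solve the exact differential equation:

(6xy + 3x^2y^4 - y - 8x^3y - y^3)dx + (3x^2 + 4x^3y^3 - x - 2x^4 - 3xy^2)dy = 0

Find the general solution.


Check exactness: ∂M/∂y = 6x + 12x^2y^3 - 1 - 8x^3 - 3y^2 and ∂N/∂x = 6x + 12x^2y^3 - 1 - 8x^3 - 3y^2; equal, so the equation is exact.
Integrate M with respect to x (treating y as constant): ∫M dx = 3x^2y + x^3y^4 - xy - 2x^4y - xy^3 + h(y).
Differentiate w.r.t. y and set equal to N: all terms match, so h'(y) = 0 and h is a constant absorbed into C.
General solution: 3x^2y + x^3y^4 - xy - 2x^4y - xy^3 = C.


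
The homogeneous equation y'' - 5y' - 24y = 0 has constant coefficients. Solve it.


Characteristic equation: r² - 5r - 24 = 0.
Factor: (r - 8)(r + 3) = 0 ⇒ r = 8, -3 (distinct real).
General solution: y = C₁e^(8x) + C₂e^(-3x).


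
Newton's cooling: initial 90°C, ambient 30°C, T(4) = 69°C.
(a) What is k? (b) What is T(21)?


Newton's law: T(t) = T_a + (T₀ - T_a)e^(-kt).
(a) Use T(4) = 69: (69 - 30)/(90 - 30) = e^(-k·4), so k = -ln(0.650)/4 ≈ 0.1077.
(b) Apply k to t = 21: T(21) = 30 + (60)e^(-2.262) ≈ 36.3°C.


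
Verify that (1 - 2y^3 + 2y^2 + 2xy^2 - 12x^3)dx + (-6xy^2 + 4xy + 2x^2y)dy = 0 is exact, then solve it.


Check exactness: ∂M/∂y = -6y^2 + 4y + 4xy and ∂N/∂x = -6y^2 + 4y + 4xy; equal, so the equation is exact.
Integrate M with respect to x (treating y as constant): ∫M dx = x - 2xy^3 + 2xy^2 + x^2y^2 - 3x^4 + h(y).
Differentiate w.r.t. y and set equal to N: all terms match, so h'(y) = 0 and h is a constant absorbed into C.
General solution: x - 2xy^3 + 2xy^2 + x^2y^2 - 3x^4 = C.


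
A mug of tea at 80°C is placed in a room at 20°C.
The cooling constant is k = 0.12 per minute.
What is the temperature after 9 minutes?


Newton's law: dT/dt = -k(T - T_a) has solution T(t) = T_a + (T₀ - T_a)e^(-kt).
Plug in T_a = 20, T₀ = 80, k = 0.12, t = 9: T(9) = 20 + (60)e^(-1.08) ≈ 40.4°C.


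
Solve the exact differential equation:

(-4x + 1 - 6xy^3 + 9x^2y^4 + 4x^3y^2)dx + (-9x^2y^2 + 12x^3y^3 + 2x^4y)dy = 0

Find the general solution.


Check exactness: ∂M/∂y = -18xy^2 + 36x^2y^3 + 8x^3y and ∂N/∂x = -18xy^2 + 36x^2y^3 + 8x^3y; equal, so the equation is exact.
Integrate M with respect to x (treating y as constant): ∫M dx = -2x^2 + x - 3x^2y^3 + 3x^3y^4 + x^4y^2 + h(y).
Differentiate w.r.t. y and set equal to N: all terms match, so h'(y) = 0 and h is a constant absorbed into C.
General solution: -2x^2 + x - 3x^2y^3 + 3x^3y^4 + x^4y^2 = C.


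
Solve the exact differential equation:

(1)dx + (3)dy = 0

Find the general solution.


Check exactness: ∂M/∂y = 0 and ∂N/∂x = 0; equal, so the equation is exact.
Integrate M with respect to x (treating y as constant): ∫M dx = x + h(y).
Differentiate w.r.t. y and set equal to N: the x-dependent terms already match, leaving h'(y) = 3. Integrate: h(y) = 3y.
So F(x,y) = x + 3y.
General solution: x + 3y = C.


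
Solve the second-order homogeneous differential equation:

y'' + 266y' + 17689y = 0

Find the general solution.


Characteristic equation: r² + 266r + 17689 = 0, i.e. (r + 133)² = 0.
Repeated root r = -133; include an x factor for the second linearly independent solution.
General solution: y = (C₁ + C₂x)e^(-133x).


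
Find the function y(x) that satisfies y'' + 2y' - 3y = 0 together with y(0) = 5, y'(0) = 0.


Characteristic roots of r² + 2r - 3 = 0 are -3, 1.
General solution y = c₁ e^(-3x) + c₂ e^(x).
Apply y(0) = 5: c₁ + c₂ = 5. Apply y'(0) = 0: -3 c₁ + 1 c₂ = 0.
Solve: c₁ = 5/4, c₂ = 15/4.
Particular solution: y = (5/4)e^(-3x) + (15/4)e^(x).


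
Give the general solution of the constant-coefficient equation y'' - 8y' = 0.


Characteristic equation: r² - 8r = 0.
Factor: (r - 0)(r - 8) = 0 ⇒ r = 0, 8 (distinct real).
General solution: y = C₁ + C₂e^(8x).


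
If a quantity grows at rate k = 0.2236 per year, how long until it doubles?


Exponential growth: P(t) = P₀ e^(0.2236t). Set P(t)/P₀ = 2: e^(0.2236t) = 2.
Solve: t = ln(2)/0.2236 ≈ 3.10 years.


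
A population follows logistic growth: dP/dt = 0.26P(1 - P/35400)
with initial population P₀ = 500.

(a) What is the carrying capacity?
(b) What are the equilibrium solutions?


Logistic ODE dP/dt = 0.26P(1 - P/35400) has equilibria where dP/dt = 0, i.e. P = 0 or P = 35400.
The coefficient (1 - P/K) = 0 when P = K, identifying K = 35400 as the carrying capacity.
(a) K = 35400; (b) equilibria P = 0 and P = 35400.


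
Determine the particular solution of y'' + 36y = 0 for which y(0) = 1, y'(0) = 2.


Characteristic roots of r² + 36 = 0 are ±6i, so y = C₁cos(6x) + C₂sin(6x).
Apply y(0) = 1: C₁ = 1. Differentiate and apply y'(0) = 2: 6·C₂ = 2, so C₂ = 1/3.
Particular solution: y = cos(6x) + (1/3)sin(6x).


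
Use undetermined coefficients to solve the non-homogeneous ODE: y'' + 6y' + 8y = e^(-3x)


Characteristic roots of r² + 6r + 8 = 0 are -2, -4.
y_h = C₁e^(-2x) + C₂e^(-4x).
Forcing exponent -3 is not a characteristic root; try y_p = Ae^(-3x).
Substitute: A·(9 + (6)·-3 + (8)) = A·-1 = 1, so A = -1.
General solution: y = C₁e^(-2x) + C₂e^(-4x) - e^(-3x).


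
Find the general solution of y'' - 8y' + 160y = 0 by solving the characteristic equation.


Characteristic equation: r² - 8r + 160 = 0.
Discriminant is negative; roots r = 4 ± 12i (complex conjugate pair).
General solution uses e^(α x)(C₁ cos(β x) + C₂ sin(β x)): y = e^(4x)(C₁cos(12x) + C₂sin(12x)).


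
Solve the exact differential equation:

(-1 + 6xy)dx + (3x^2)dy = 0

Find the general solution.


Check exactness: ∂M/∂y = 6x and ∂N/∂x = 6x; equal, so the equation is exact.
Integrate M with respect to x (treating y as constant): ∫M dx = -x + 3x^2y + h(y).
Differentiate w.r.t. y and set equal to N: all terms match, so h'(y) = 0 and h is a constant absorbed into C.
General solution: -x + 3x^2y = C.


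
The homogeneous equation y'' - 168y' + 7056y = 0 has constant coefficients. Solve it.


Characteristic equation: r² - 168r + 7056 = 0, i.e. (r - 84)² = 0.
Repeated root r = 84; include an x factor for the second linearly independent solution.
General solution: y = (C₁ + C₂x)e^(84x).


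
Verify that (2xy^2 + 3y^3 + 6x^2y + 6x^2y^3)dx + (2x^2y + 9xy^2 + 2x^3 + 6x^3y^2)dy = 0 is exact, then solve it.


Check exactness: ∂M/∂y = 4xy + 9y^2 + 6x^2 + 18x^2y^2 and ∂N/∂x = 4xy + 9y^2 + 6x^2 + 18x^2y^2; equal, so the equation is exact.
Integrate M with respect to x (treating y as constant): ∫M dx = x^2y^2 + 3xy^3 + 2x^3y + 2x^3y^3 + h(y).
Differentiate w.r.t. y and set equal to N: all terms match, so h'(y) = 0 and h is a constant absorbed into C.
General solution: x^2y^2 + 3xy^3 + 2x^3y + 2x^3y^3 = C.


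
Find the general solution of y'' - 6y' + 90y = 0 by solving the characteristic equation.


Characteristic equation: r² - 6r + 90 = 0.
Discriminant is negative; roots r = 3 ± 9i (complex conjugate pair).
General solution uses e^(α x)(C₁ cos(β x) + C₂ sin(β x)): y = e^(3x)(C₁cos(9x) + C₂sin(9x)).


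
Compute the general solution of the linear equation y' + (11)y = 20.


P(x) = 11, Q(x) = 20; integrating factor μ = e^(11x).
(μ y)' = 20e^(11x) ⇒ μ y = (20/11)e^(11x) + C.
Divide by μ: y = 20/11 + Ce^(-11x).


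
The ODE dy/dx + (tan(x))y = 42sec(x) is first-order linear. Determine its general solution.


P(x) = tan(x) ⇒ μ = e^(∫tan(x)dx) = sec(x).
(sec(x) y)' = 42sec²(x) ⇒ sec(x) y = 42tan(x) + C.
Multiply by cos(x): y = 42sin(x) + C·cos(x).


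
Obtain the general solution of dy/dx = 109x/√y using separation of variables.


Separate: √y dy = 109x dx.
Integrate: (2/3)y^(3/2) = (109/2)x² + C.


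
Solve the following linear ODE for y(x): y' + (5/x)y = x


P(x) = 5/x ⇒ μ = x^5.
(x^5 y)' = x^5·x^1 = x^6.
Integrate: x^5 y = x^7/(7) + C.
Solve for y: y = (1/7)x^2 + C/x^5.


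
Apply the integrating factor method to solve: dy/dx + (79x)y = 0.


P(x) = 79x ⇒ μ = e^((79/2)x²).
Q(x) = 0 so μ y is constant: y = Ce^(-(79/2)x²).


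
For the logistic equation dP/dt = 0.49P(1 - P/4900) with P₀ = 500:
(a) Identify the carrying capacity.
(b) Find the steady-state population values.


Logistic ODE dP/dt = 0.49P(1 - P/4900) has equilibria where dP/dt = 0, i.e. P = 0 or P = 4900.
The coefficient (1 - P/K) = 0 when P = K, identifying K = 4900 as the carrying capacity.
(a) K = 4900; (b) equilibria P = 0 and P = 4900.


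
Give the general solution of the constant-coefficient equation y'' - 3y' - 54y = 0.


Characteristic equation: r² - 3r - 54 = 0.
Factor: (r + 6)(r - 9) = 0 ⇒ r = -6, 9 (distinct real).
General solution: y = C₁e^(-6x) + C₂e^(9x).


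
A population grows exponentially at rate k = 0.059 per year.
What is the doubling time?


Exponential growth: P(t) = P₀ e^(0.059t). Set P(t)/P₀ = 2: e^(0.059t) = 2.
Solve: t = ln(2)/0.059 ≈ 11.75 years.


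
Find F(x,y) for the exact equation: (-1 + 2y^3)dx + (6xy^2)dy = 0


Check exactness: ∂M/∂y = 6y^2 and ∂N/∂x = 6y^2; equal, so the equation is exact.
Integrate M with respect to x (treating y as constant): ∫M dx = -x + 2xy^3 + h(y).
Differentiate w.r.t. y and set equal to N: all terms match, so h'(y) = 0 and h is a constant absorbed into C.
General solution: -x + 2xy^3 = C.


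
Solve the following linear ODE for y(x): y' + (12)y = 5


P(x) = 12, Q(x) = 5; integrating factor μ = e^(12x).
(μ y)' = 5e^(12x) ⇒ μ y = (5/12)e^(12x) + C.
Divide by μ: y = 5/12 + Ce^(-12x).


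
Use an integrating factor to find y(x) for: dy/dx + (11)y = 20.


P(x) = 11, Q(x) = 20; integrating factor μ = e^(11x).
(μ y)' = 20e^(11x) ⇒ μ y = (20/11)e^(11x) + C.
Divide by μ: y = 20/11 + Ce^(-11x).


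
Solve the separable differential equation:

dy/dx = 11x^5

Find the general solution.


Integrate both sides with respect to x: y = ∫ 11x^5 dx = (11/6)x^6 + C.


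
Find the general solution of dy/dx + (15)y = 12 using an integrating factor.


P(x) = 15, Q(x) = 12; integrating factor μ = e^(15x).
(μ y)' = 12e^(15x) ⇒ μ y = (4/5)e^(15x) + C.
Divide by μ: y = 4/5 + Ce^(-15x).


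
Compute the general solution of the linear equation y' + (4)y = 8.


P(x) = 4, Q(x) = 8; integrating factor μ = e^(4x).
(μ y)' = 8e^(4x) ⇒ μ y = 2e^(4x) + C.
Divide by μ: y = 2 + Ce^(-4x).


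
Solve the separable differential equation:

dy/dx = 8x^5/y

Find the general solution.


Separate variables: y dy = 8x^5 dx.
Integrate both sides: y²/2 = (4/3)x^6 + C₀.
Multiply by 2: y² = (8/3)x^6 + C.


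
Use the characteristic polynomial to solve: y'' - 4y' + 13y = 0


Characteristic equation: r² - 4r + 13 = 0.
Discriminant is negative; roots r = 2 ± 3i (complex conjugate pair).
General solution uses e^(α x)(C₁ cos(β x) + C₂ sin(β x)): y = e^(2x)(C₁cos(3x) + C₂sin(3x)).


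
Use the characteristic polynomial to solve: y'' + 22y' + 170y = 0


Characteristic equation: r² + 22r + 170 = 0.
Discriminant is negative; roots r = -11 ± 7i (complex conjugate pair).
General solution uses e^(α x)(C₁ cos(β x) + C₂ sin(β x)): y = e^(-11x)(C₁cos(7x) + C₂sin(7x)).


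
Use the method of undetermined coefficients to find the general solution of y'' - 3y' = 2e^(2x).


Characteristic roots of r² - 3r = 0 are 0, 3.
y_h = C₁ + C₂e^(3x).
Forcing exponent 2 is not a characteristic root; try y_p = Ae^(2x).
Substitute: A·(4 + (-3)·2 + (0)) = A·-2 = 2, so A = -1.
General solution: y = C₁ + C₂e^(3x) - e^(2x).


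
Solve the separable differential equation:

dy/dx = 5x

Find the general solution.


Integrate both sides with respect to x: y = ∫ 5x dx = (5/2)x^2 + C.


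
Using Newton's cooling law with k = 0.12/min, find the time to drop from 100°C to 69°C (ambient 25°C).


From T(t) = T_a + (T₀ - T_a)e^(-kt), set T(t) = 69:
(69 - 25) / (100 - 25) = e^(-0.12t), so t = -ln(0.587)/0.12 ≈ 4.4 minutes.


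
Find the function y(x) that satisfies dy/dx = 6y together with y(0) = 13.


General solution of y' = 6y is y = Ce^(6x).
Apply y(0) = 13: C = 13.
Particular solution: y = 13e^(6x).


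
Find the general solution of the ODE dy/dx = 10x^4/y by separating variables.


Separate variables: y dy = 10x^4 dx.
Integrate both sides: y²/2 = 2x^5 + C₀.
Multiply by 2: y² = 4x^5 + C.


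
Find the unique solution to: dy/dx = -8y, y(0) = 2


General solution of y' = -8y is y = Ce^(-8x).
Apply y(0) = 2: C = 2.
Particular solution: y = 2e^(-8x).


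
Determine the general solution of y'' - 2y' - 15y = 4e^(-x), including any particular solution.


Characteristic roots of r² - 2r - 15 = 0 are 5, -3.
y_h = C₁e^(5x) + C₂e^(-3x).
Forcing exponent -1 is not a characteristic root; try y_p = Ae^(-x).
Substitute: A·(1 + (-2)·-1 + (-15)) = A·-12 = 4, so A = -1/3.
General solution: y = C₁e^(5x) + C₂e^(-3x) - (1/3)e^(-x).


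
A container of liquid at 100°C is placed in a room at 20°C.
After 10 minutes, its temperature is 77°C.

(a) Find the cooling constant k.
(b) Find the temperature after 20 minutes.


Newton's law: T(t) = T_a + (T₀ - T_a)e^(-kt).
(a) Use T(10) = 77: (77 - 20)/(100 - 20) = e^(-k·10), so k = -ln(0.713)/10 ≈ 0.0339.
(b) Apply k to t = 20: T(20) = 20 + (80)e^(-0.678) ≈ 60.6°C.


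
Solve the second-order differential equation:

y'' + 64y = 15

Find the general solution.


Homogeneous part: r² + 64 = 0 ⇒ r = ±8i, so y_h = C₁cos(8x) + C₂sin(8x).
Try constant y_p = A; plug in: 64A = 15 ⇒ A = 15/64.
General solution: y = C₁cos(8x) + C₂sin(8x) + 15/64.


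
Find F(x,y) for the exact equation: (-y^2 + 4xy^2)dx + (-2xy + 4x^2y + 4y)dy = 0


Check exactness: ∂M/∂y = -2y + 8xy and ∂N/∂x = -2y + 8xy; equal, so the equation is exact.
Integrate M with respect to x (treating y as constant): ∫M dx = -xy^2 + 2x^2y^2 + h(y).
Differentiate w.r.t. y and set equal to N: the x-dependent terms already match, leaving h'(y) = 4y. Integrate: h(y) = 2y^2.
So F(x,y) = -xy^2 + 2x^2y^2 + 2y^2.
General solution: -xy^2 + 2x^2y^2 + 2y^2 = C.


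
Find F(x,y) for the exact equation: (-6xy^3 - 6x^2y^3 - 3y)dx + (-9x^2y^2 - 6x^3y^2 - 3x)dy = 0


Check exactness: ∂M/∂y = -18xy^2 - 18x^2y^2 - 3 and ∂N/∂x = -18xy^2 - 18x^2y^2 - 3; equal, so the equation is exact.
Integrate M with respect to x (treating y as constant): ∫M dx = -3x^2y^3 - 2x^3y^3 - 3xy + h(y).
Differentiate w.r.t. y and set equal to N: all terms match, so h'(y) = 0 and h is a constant absorbed into C.
General solution: -3x^2y^3 - 2x^3y^3 - 3xy = C.


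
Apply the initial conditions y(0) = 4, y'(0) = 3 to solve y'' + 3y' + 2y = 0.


Characteristic roots of r² + 3r + 2 = 0 are -1, -2.
General solution y = c₁ e^(-x) + c₂ e^(-2x).
Apply y(0) = 4: c₁ + c₂ = 4. Apply y'(0) = 3: -1 c₁ - 2 c₂ = 3.
Solve: c₁ = 11, c₂ = -7.
Particular solution: y = 11e^(-x) - 7e^(-2x).


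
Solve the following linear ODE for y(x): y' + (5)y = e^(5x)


P(x) = 5 ⇒ μ = e^(5x).
(μ y)' = e^(10x) ⇒ μ y = (1/10)e^(10x) + C.
Divide by μ: y = (1/10)e^(5x) + Ce^(-5x).


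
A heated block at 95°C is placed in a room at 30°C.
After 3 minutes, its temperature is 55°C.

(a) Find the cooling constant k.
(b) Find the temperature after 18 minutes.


Newton's law: T(t) = T_a + (T₀ - T_a)e^(-kt).
(a) Use T(3) = 55: (55 - 30)/(95 - 30) = e^(-k·3), so k = -ln(0.385)/3 ≈ 0.3185.
(b) Apply k to t = 18: T(18) = 30 + (65)e^(-5.733) ≈ 30.2°C.


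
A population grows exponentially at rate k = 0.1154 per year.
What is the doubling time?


Exponential growth: P(t) = P₀ e^(0.1154t). Set P(t)/P₀ = 2: e^(0.1154t) = 2.
Solve: t = ln(2)/0.1154 ≈ 6.01 years.


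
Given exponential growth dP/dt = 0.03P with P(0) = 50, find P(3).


The ODE dP/dt = 0.03P has solution P(t) = P(0)e^(0.03t).
Substitute P(0) = 50 and t = 3: P(3) = 50 e^(0.09) ≈ 55.


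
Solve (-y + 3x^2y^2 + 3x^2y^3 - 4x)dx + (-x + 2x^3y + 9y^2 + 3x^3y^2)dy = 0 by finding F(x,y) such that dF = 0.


Check exactness: ∂M/∂y = -1 + 6x^2y + 9x^2y^2 and ∂N/∂x = -1 + 6x^2y + 9x^2y^2; equal, so the equation is exact.
Integrate M with respect to x (treating y as constant): ∫M dx = -xy + x^3y^2 + x^3y^3 - 2x^2 + h(y).
Differentiate w.r.t. y and set equal to N: the x-dependent terms already match, leaving h'(y) = 9y^2. Integrate: h(y) = 3y^3.
So F(x,y) = -xy + x^3y^2 + 3y^3 + x^3y^3 - 2x^2.
General solution: -xy + x^3y^2 + 3y^3 + x^3y^3 - 2x^2 = C.


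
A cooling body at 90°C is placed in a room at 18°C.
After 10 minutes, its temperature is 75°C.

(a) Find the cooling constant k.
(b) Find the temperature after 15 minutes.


Newton's law: T(t) = T_a + (T₀ - T_a)e^(-kt).
(a) Use T(10) = 75: (75 - 18)/(90 - 18) = e^(-k·10), so k = -ln(0.792)/10 ≈ 0.0234.
(b) Apply k to t = 15: T(15) = 18 + (72)e^(-0.350) ≈ 68.7°C.


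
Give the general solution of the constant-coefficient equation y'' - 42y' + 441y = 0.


Characteristic equation: r² - 42r + 441 = 0, i.e. (r - 21)² = 0.
Repeated root r = 21; include an x factor for the second linearly independent solution.
General solution: y = (C₁ + C₂x)e^(21x).


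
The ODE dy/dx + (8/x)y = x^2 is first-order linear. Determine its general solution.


P(x) = 8/x ⇒ μ = x^8.
(x^8 y)' = x^10 ⇒ x^8 y = x^11/(11) + C.
Solve for y: y = (1/11)x^3 + C/x^8.


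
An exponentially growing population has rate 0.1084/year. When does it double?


Exponential growth: P(t) = P₀ e^(0.1084t). Set P(t)/P₀ = 2: e^(0.1084t) = 2.
Solve: t = ln(2)/0.1084 ≈ 6.39 years.


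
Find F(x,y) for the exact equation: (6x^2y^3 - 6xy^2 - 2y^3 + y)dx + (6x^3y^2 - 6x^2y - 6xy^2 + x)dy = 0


Check exactness: ∂M/∂y = 18x^2y^2 - 12xy - 6y^2 + 1 and ∂N/∂x = 18x^2y^2 - 12xy - 6y^2 + 1; equal, so the equation is exact.
Integrate M with respect to x (treating y as constant): ∫M dx = 2x^3y^3 - 3x^2y^2 - 2xy^3 + xy + h(y).
Differentiate w.r.t. y and set equal to N: all terms match, so h'(y) = 0 and h is a constant absorbed into C.
General solution: 2x^3y^3 - 3x^2y^2 - 2xy^3 + xy = C.


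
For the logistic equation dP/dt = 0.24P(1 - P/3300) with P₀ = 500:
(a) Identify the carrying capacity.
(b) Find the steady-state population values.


Logistic ODE dP/dt = 0.24P(1 - P/3300) has equilibria where dP/dt = 0, i.e. P = 0 or P = 3300.
The coefficient (1 - P/K) = 0 when P = K, identifying K = 3300 as the carrying capacity.
(a) K = 3300; (b) equilibria P = 0 and P = 3300.


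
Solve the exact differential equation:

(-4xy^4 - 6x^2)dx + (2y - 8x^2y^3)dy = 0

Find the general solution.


Check exactness: ∂M/∂y = -16xy^3 and ∂N/∂x = -16xy^3; equal, so the equation is exact.
Integrate M with respect to x (treating y as constant): ∫M dx = -2x^2y^4 - 2x^3 + h(y).
Differentiate w.r.t. y and set equal to N: the x-dependent terms already match, leaving h'(y) = 2y. Integrate: h(y) = y^2.
So F(x,y) = y^2 - 2x^2y^4 - 2x^3.
General solution: y^2 - 2x^2y^4 - 2x^3 = C.


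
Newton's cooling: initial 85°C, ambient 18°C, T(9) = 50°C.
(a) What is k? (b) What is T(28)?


Newton's law: T(t) = T_a + (T₀ - T_a)e^(-kt).
(a) Use T(9) = 50: (50 - 18)/(85 - 18) = e^(-k·9), so k = -ln(0.478)/9 ≈ 0.0821.
(b) Apply k to t = 28: T(28) = 18 + (67)e^(-2.299) ≈ 24.7°C.


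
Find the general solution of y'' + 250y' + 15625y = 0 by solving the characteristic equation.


Characteristic equation: r² + 250r + 15625 = 0, i.e. (r + 125)² = 0.
Repeated root r = -125; include an x factor for the second linearly independent solution.
General solution: y = (C₁ + C₂x)e^(-125x).


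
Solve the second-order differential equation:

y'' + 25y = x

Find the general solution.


Homogeneous: r² + 25 = 0 ⇒ r = ±5i, y_h = C₁cos(5x) + C₂sin(5x).
Polynomial forcing; try y_p = Ax + B. Then y_p'' + 25 y_p = 25(Ax + B) = x, so B = 0 and A = 1/25.
General solution: y = C₁cos(5x) + C₂sin(5x) + (1/25)x.


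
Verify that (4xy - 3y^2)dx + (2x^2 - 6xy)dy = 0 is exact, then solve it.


Check exactness: ∂M/∂y = 4x - 6y and ∂N/∂x = 4x - 6y; equal, so the equation is exact.
Integrate M with respect to x (treating y as constant): ∫M dx = 2x^2y - 3xy^2 + h(y).
Differentiate w.r.t. y and set equal to N: all terms match, so h'(y) = 0 and h is a constant absorbed into C.
General solution: 2x^2y - 3xy^2 = C.


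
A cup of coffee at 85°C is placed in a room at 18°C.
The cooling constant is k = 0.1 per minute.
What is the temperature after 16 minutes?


Newton's law: dT/dt = -k(T - T_a) has solution T(t) = T_a + (T₀ - T_a)e^(-kt).
Plug in T_a = 18, T₀ = 85, k = 0.1, t = 16: T(16) = 18 + (67)e^(-1.60) ≈ 31.5°C.


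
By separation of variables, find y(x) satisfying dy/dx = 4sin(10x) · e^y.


Separate: e^(-y) dy = 4sin(10x) dx.
Integrate: -e^(-y) = -(2/5)cos(10x) + C₀.
Rearrange: e^(-y) = (2/5)cos(10x) + C.


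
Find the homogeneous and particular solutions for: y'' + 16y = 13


Homogeneous part: r² + 16 = 0 ⇒ r = ±4i, so y_h = C₁cos(4x) + C₂sin(4x).
Try constant y_p = A; plug in: 16A = 13 ⇒ A = 13/16.
General solution: y = C₁cos(4x) + C₂sin(4x) + 13/16.


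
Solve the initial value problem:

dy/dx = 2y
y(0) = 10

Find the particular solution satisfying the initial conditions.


General solution of y' = 2y is y = Ce^(2x).
Apply y(0) = 10: C = 10.
Particular solution: y = 10e^(2x).


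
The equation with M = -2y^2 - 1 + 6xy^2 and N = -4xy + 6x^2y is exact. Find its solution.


Check exactness: ∂M/∂y = -4y + 12xy and ∂N/∂x = -4y + 12xy; equal, so the equation is exact.
Integrate M with respect to x (treating y as constant): ∫M dx = -2xy^2 - x + 3x^2y^2 + h(y).
Differentiate w.r.t. y and set equal to N: all terms match, so h'(y) = 0 and h is a constant absorbed into C.
General solution: -2xy^2 - x + 3x^2y^2 = C.


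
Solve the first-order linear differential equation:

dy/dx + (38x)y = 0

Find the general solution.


P(x) = 38x ⇒ μ = e^(19x²).
Q(x) = 0 so μ y is constant: y = Ce^(-19x²).


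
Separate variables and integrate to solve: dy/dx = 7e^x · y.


Separate variables: dy/y = 7e^x dx.
Integrate: ln|y| = 7e^x + C₀.
Exponentiate: y = Ce^(7e^x).


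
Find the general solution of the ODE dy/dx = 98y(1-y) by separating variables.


Separate: dy/[y(1-y)] = 98 dx.
Partial fractions: 1/[y(1-y)] = 1/y + 1/(1-y).
Integrate: ln|y/(1-y)| = 98x + C₀.
Solve for y: y = 1/(1 + Ce^(-98x)).


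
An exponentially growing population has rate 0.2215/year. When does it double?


Exponential growth: P(t) = P₀ e^(0.2215t). Set P(t)/P₀ = 2: e^(0.2215t) = 2.
Solve: t = ln(2)/0.2215 ≈ 3.13 years.


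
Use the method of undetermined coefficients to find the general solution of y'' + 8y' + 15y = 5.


Characteristic roots of r² + 8r + 15 = 0 are -3, -5.
y_h = C₁e^(-3x) + C₂e^(-5x).
Constant forcing; try y_p = A. Then 15A = 5 ⇒ A = 1/3.
General solution: y = C₁e^(-3x) + C₂e^(-5x) + 1/3.


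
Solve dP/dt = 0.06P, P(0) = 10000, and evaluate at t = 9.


The ODE dP/dt = 0.06P has solution P(t) = P(0)e^(0.06t).
Substitute P(0) = 10000 and t = 9: P(9) = 10000 e^(0.54) ≈ 17160.


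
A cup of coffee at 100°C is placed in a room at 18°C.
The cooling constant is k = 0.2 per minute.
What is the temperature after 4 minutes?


Newton's law: dT/dt = -k(T - T_a) has solution T(t) = T_a + (T₀ - T_a)e^(-kt).
Plug in T_a = 18, T₀ = 100, k = 0.2, t = 4: T(4) = 18 + (82)e^(-0.80) ≈ 54.8°C.


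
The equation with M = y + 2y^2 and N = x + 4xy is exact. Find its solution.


Check exactness: ∂M/∂y = 1 + 4y and ∂N/∂x = 1 + 4y; equal, so the equation is exact.
Integrate M with respect to x (treating y as constant): ∫M dx = xy + 2xy^2 + h(y).
Differentiate w.r.t. y and set equal to N: all terms match, so h'(y) = 0 and h is a constant absorbed into C.
General solution: xy + 2xy^2 = C.


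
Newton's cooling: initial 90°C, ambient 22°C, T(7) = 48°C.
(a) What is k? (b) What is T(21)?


Newton's law: T(t) = T_a + (T₀ - T_a)e^(-kt).
(a) Use T(7) = 48: (48 - 22)/(90 - 22) = e^(-k·7), so k = -ln(0.382)/7 ≈ 0.1373.
(b) Apply k to t = 21: T(21) = 22 + (68)e^(-2.884) ≈ 25.8°C.


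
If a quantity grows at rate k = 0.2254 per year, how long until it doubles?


Exponential growth: P(t) = P₀ e^(0.2254t). Set P(t)/P₀ = 2: e^(0.2254t) = 2.
Solve: t = ln(2)/0.2254 ≈ 3.08 years.


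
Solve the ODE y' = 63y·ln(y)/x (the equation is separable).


Separate: dy/[y ln(y)] = 63 dx/x.
Substitute u = ln(y): du/u = 63 dx/x.
Integrate: ln|ln(y)| = 63ln|x| + C₀, hence ln(y) = C·x^63.


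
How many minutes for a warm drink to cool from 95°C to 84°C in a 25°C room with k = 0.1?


From T(t) = T_a + (T₀ - T_a)e^(-kt), set T(t) = 84:
(84 - 25) / (95 - 25) = e^(-0.1t), so t = -ln(0.843)/0.1 ≈ 1.7 minutes.


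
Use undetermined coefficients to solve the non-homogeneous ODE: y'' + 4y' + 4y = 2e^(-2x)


Characteristic polynomial (r + 2)² = 0; repeated root r = -2.
y_h = (C₁ + C₂x)e^(-2x). Forcing matches the repeated root (resonance), so try y_p = Ax² e^(-2x).
Substitute and solve for A: 2A = 2, so A = 1.
General solution: y = (C₁ + C₂x + x²)e^(-2x).


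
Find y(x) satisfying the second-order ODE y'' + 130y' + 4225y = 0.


Characteristic equation: r² + 130r + 4225 = 0, i.e. (r + 65)² = 0.
Repeated root r = -65; include an x factor for the second linearly independent solution.
General solution: y = (C₁ + C₂x)e^(-65x).


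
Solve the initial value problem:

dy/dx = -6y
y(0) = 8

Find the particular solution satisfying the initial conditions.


General solution of y' = -6y is y = Ce^(-6x).
Apply y(0) = 8: C = 8.
Particular solution: y = 8e^(-6x).


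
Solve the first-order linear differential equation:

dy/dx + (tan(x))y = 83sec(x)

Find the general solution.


P(x) = tan(x) ⇒ μ = e^(∫tan(x)dx) = sec(x).
(sec(x) y)' = 83sec²(x) ⇒ sec(x) y = 83tan(x) + C.
Multiply by cos(x): y = 83sin(x) + C·cos(x).


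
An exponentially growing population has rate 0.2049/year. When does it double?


Exponential growth: P(t) = P₀ e^(0.2049t). Set P(t)/P₀ = 2: e^(0.2049t) = 2.
Solve: t = ln(2)/0.2049 ≈ 3.38 years.


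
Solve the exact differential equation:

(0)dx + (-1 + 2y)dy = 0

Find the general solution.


Check exactness: ∂M/∂y = 0 and ∂N/∂x = 0; equal, so the equation is exact.
Integrate M with respect to x (treating y as constant): ∫M dx = 0 + h(y).
Differentiate w.r.t. y and set equal to N: the x-dependent terms already match, leaving h'(y) = -1 + 2y. Integrate: h(y) = -y + y^2.
So F(x,y) = -y + y^2.
General solution: -y + y^2 = C.


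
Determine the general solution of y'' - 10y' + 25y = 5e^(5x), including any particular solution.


Characteristic polynomial (r - 5)² = 0; repeated root r = 5.
y_h = (C₁ + C₂x)e^(5x). Forcing matches the repeated root (resonance), so try y_p = Ax² e^(5x).
Substitute and solve for A: 2A = 5, so A = 5/2.
General solution: y = (C₁ + C₂x + (5/2)x²)e^(5x).


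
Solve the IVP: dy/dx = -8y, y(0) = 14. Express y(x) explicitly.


General solution of y' = -8y is y = Ce^(-8x).
Apply y(0) = 14: C = 14.
Particular solution: y = 14e^(-8x).


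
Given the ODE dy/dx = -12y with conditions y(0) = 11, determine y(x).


General solution of y' = -12y is y = Ce^(-12x).
Apply y(0) = 11: C = 11.
Particular solution: y = 11e^(-12x).


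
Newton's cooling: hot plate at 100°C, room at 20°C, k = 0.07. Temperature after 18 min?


Newton's law: dT/dt = -k(T - T_a) has solution T(t) = T_a + (T₀ - T_a)e^(-kt).
Plug in T_a = 20, T₀ = 100, k = 0.07, t = 18: T(18) = 20 + (80)e^(-1.26) ≈ 42.7°C.


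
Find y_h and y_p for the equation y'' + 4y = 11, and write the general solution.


Homogeneous part: r² + 4 = 0 ⇒ r = ±2i, so y_h = C₁cos(2x) + C₂sin(2x).
Try constant y_p = A; plug in: 4A = 11 ⇒ A = 11/4.
General solution: y = C₁cos(2x) + C₂sin(2x) + 11/4.


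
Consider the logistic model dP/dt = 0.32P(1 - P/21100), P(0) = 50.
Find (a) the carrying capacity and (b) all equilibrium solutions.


Logistic ODE dP/dt = 0.32P(1 - P/21100) has equilibria where dP/dt = 0, i.e. P = 0 or P = 21100.
The coefficient (1 - P/K) = 0 when P = K, identifying K = 21100 as the carrying capacity.
(a) K = 21100; (b) equilibria P = 0 and P = 21100.


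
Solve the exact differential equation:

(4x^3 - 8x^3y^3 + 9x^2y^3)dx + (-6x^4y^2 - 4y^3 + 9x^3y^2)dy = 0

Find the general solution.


Check exactness: ∂M/∂y = -24x^3y^2 + 27x^2y^2 and ∂N/∂x = -24x^3y^2 + 27x^2y^2; equal, so the equation is exact.
Integrate M with respect to x (treating y as constant): ∫M dx = x^4 - 2x^4y^3 + 3x^3y^3 + h(y).
Differentiate w.r.t. y and set equal to N: the x-dependent terms already match, leaving h'(y) = -4y^3. Integrate: h(y) = -y^4.
So F(x,y) = x^4 - 2x^4y^3 - y^4 + 3x^3y^3.
General solution: x^4 - 2x^4y^3 - y^4 + 3x^3y^3 = C.


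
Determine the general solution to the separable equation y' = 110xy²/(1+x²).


Separate: dy/y² = 110x/(1+x²) dx.
Integrate LHS: ∫ dy/y² = -1/y.
Integrate RHS via u = 1+x²: 55ln(1+x²) + C.
Result: -1/y = 55ln(1+x²) + C.


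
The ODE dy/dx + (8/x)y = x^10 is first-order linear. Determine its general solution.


P(x) = 8/x ⇒ μ = x^8.
(x^8 y)' = x^8·x^10 = x^18.
Integrate: x^8 y = x^19/(19) + C.
Solve for y: y = (1/19)x^11 + C/x^8.


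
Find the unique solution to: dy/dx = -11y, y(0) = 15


General solution of y' = -11y is y = Ce^(-11x).
Apply y(0) = 15: C = 15.
Particular solution: y = 15e^(-11x).


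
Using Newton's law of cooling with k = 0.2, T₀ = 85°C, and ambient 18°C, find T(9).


Newton's law: dT/dt = -k(T - T_a) has solution T(t) = T_a + (T₀ - T_a)e^(-kt).
Plug in T_a = 18, T₀ = 85, k = 0.2, t = 9: T(9) = 18 + (67)e^(-1.80) ≈ 29.1°C.


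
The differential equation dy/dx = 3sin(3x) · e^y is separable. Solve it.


Separate: e^(-y) dy = 3sin(3x) dx.
Integrate: -e^(-y) = -cos(3x) + C₀.
Rearrange: e^(-y) = cos(3x) + C.


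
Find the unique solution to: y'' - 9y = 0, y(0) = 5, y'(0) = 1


Characteristic roots of r² - 9 = 0 are 3, -3.
General solution y = c₁ e^(3x) + c₂ e^(-3x).
Apply y(0) = 5: c₁ + c₂ = 5. Apply y'(0) = 1: 3 c₁ - 3 c₂ = 1.
Solve: c₁ = 8/3, c₂ = 7/3.
Particular solution: y = (8/3)e^(3x) + (7/3)e^(-3x).


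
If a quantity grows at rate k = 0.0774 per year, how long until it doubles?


Exponential growth: P(t) = P₀ e^(0.0774t). Set P(t)/P₀ = 2: e^(0.0774t) = 2.
Solve: t = ln(2)/0.0774 ≈ 8.96 years.


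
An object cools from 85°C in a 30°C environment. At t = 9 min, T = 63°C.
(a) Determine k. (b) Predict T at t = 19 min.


Newton's law: T(t) = T_a + (T₀ - T_a)e^(-kt).
(a) Use T(9) = 63: (63 - 30)/(85 - 30) = e^(-k·9), so k = -ln(0.600)/9 ≈ 0.0568.
(b) Apply k to t = 19: T(19) = 30 + (55)e^(-1.078) ≈ 48.7°C.


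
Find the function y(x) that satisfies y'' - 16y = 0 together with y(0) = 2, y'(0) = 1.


Characteristic roots of r² - 16 = 0 are 4, -4.
General solution y = c₁ e^(4x) + c₂ e^(-4x).
Apply y(0) = 2: c₁ + c₂ = 2. Apply y'(0) = 1: 4 c₁ - 4 c₂ = 1.
Solve: c₁ = 9/8, c₂ = 7/8.
Particular solution: y = (9/8)e^(4x) + (7/8)e^(-4x).


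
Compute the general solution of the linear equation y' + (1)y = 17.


P(x) = 1, Q(x) = 17; integrating factor μ = e^(x).
(μ y)' = 17e^(x) ⇒ μ y = 17e^(x) + C.
Divide by μ: y = 17 + Ce^(-x).


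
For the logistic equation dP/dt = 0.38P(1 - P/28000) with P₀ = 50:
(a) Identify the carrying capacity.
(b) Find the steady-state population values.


Logistic ODE dP/dt = 0.38P(1 - P/28000) has equilibria where dP/dt = 0, i.e. P = 0 or P = 28000.
The coefficient (1 - P/K) = 0 when P = K, identifying K = 28000 as the carrying capacity.
(a) K = 28000; (b) equilibria P = 0 and P = 28000.


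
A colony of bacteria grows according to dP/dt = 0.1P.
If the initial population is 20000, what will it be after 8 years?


The ODE dP/dt = 0.1P has solution P(t) = P(0)e^(0.1t).
Substitute P(0) = 20000 and t = 8: P(8) = 20000 e^(0.80) ≈ 44511.


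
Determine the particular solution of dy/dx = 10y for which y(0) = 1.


General solution of y' = 10y is y = Ce^(10x).
Apply y(0) = 1: C = 1.
Particular solution: y = e^(10x).


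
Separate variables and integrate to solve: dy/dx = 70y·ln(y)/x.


Separate: dy/[y ln(y)] = 70 dx/x.
Substitute u = ln(y): du/u = 70 dx/x.
Integrate: ln|ln(y)| = 70ln|x| + C₀, hence ln(y) = C·x^70.


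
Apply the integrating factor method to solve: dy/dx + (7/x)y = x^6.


P(x) = 7/x ⇒ μ = x^7.
(x^7 y)' = x^13 ⇒ x^7 y = x^14/(14) + C.
Solve for y: y = (1/14)x^7 + C/x^7.


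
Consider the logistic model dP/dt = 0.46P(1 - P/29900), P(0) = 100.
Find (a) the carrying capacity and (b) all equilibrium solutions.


Logistic ODE dP/dt = 0.46P(1 - P/29900) has equilibria where dP/dt = 0, i.e. P = 0 or P = 29900.
The coefficient (1 - P/K) = 0 when P = K, identifying K = 29900 as the carrying capacity.
(a) K = 29900; (b) equilibria P = 0 and P = 29900.


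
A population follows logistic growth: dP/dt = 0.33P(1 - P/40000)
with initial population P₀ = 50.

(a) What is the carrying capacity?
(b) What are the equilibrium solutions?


Logistic ODE dP/dt = 0.33P(1 - P/40000) has equilibria where dP/dt = 0, i.e. P = 0 or P = 40000.
The coefficient (1 - P/K) = 0 when P = K, identifying K = 40000 as the carrying capacity.
(a) K = 40000; (b) equilibria P = 0 and P = 40000.


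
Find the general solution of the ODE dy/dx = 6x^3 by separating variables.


Integrate both sides with respect to x: y = ∫ 6x^3 dx = (3/2)x^4 + C.


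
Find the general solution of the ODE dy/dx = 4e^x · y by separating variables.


Separate variables: dy/y = 4e^x dx.
Integrate: ln|y| = 4e^x + C₀.
Exponentiate: y = Ce^(4e^x).


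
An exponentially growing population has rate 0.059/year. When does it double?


Exponential growth: P(t) = P₀ e^(0.059t). Set P(t)/P₀ = 2: e^(0.059t) = 2.
Solve: t = ln(2)/0.059 ≈ 11.75 years.


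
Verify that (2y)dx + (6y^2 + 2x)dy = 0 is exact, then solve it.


Check exactness: ∂M/∂y = 2 and ∂N/∂x = 2; equal, so the equation is exact.
Integrate M with respect to x (treating y as constant): ∫M dx = 2xy + h(y).
Differentiate w.r.t. y and set equal to N: the x-dependent terms already match, leaving h'(y) = 6y^2. Integrate: h(y) = 2y^3.
So F(x,y) = 2y^3 + 2xy.
General solution: 2y^3 + 2xy = C.


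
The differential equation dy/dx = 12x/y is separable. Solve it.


Separate variables: y dy = 12x dx.
Integrate both sides: y²/2 = 6x^2 + C₀.
Multiply by 2: y² = 12x^2 + C.
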